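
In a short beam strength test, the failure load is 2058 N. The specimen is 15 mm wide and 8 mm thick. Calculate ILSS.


ILSS = 3F/(4bh) = 3*2058/(4*15*8) = 12.86 MPa

12.86 MPa


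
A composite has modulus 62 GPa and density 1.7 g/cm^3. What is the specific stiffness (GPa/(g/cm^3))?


Specific stiffness = E/rho = 62/1.7 = 36.5 GPa/(g/cm^3)

36.5 GPa/(g/cm^3)


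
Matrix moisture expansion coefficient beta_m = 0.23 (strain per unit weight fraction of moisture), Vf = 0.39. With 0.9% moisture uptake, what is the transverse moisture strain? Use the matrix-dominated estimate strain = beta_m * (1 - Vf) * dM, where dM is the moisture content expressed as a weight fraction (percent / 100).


dM = 0.9/100 = 0.009
strain = beta_m * (1-Vf) * dM = 0.23 * 0.61 * 0.009 = 0.0012627

0.0012627


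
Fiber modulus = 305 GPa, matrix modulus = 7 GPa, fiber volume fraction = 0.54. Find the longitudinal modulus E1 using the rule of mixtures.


E1 = Ef*Vf + Em*(1-Vf) = 305*0.54 + 7*0.46 = 167.92 GPa

167.92 GPa


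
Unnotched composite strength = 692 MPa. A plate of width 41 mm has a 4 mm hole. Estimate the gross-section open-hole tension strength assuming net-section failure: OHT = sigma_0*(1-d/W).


OHT = sigma_0*(1-d/W) = 692*(1-4/41) = 624.5 MPa

624.5 MPa


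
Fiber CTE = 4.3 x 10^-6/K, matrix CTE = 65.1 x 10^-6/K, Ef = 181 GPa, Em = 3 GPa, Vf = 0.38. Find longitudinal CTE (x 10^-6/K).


E1 = Ef*Vf + Em*(1-Vf) = 70.64
alpha_1 = (alpha_f*Ef*Vf + alpha_m*Em*(1-Vf))/E1 = 5.9 x 10^-6/K

5.9 x 10^-6/K


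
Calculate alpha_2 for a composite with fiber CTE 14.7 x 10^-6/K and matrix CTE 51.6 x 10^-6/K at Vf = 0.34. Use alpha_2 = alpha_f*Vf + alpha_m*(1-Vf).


alpha_2 = alpha_f*Vf + alpha_m*(1-Vf) = 14.7*0.34 + 51.6*0.66 = 39.1 x 10^-6/K

39.1 x 10^-6/K


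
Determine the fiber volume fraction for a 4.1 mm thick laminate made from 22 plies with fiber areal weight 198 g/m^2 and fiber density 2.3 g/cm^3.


Vf = n * FAW / (rho_f * h * 1000) = 22 * 198 / (2.3 * 4.1 * 1000) = 0.4619

0.4619


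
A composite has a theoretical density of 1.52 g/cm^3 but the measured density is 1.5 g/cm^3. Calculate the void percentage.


Void% = (rho_theo - rho_actual)/rho_theo * 100 = (1.52 - 1.5)/1.52 * 100 = 1.32%

1.32%


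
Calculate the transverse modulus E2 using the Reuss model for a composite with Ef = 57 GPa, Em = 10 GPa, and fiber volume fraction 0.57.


1/E2 = Vf/Ef + (1-Vf)/Em = 0.57/57 + 0.43/10
E2 = 18.87 GPa

18.87 GPa


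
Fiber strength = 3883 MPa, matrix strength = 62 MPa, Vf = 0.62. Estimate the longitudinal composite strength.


sigma_1 = sigma_f*Vf + sigma_m*(1-Vf) = 3883*0.62 + 62*0.38 = 2431.0 MPa

2431.0 MPa


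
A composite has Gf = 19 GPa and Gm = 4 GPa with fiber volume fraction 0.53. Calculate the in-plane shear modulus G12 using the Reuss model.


1/G12 = Vf/Gf + (1-Vf)/Gm = 0.53/19 + 0.47/4
G12 = 6.88 GPa

6.88 GPa


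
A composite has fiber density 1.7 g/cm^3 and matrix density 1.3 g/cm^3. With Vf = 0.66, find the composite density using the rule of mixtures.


rho_c = rho_f*Vf + rho_m*(1-Vf) = 1.7*0.66 + 1.3*0.34 = 1.564 g/cm^3

1.564 g/cm^3


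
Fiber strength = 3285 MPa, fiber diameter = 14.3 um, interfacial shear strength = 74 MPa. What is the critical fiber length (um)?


Lc = sigma_f * d / (2 * tau_i) = 3285 * 14.3 / (2 * 74) = 317.4 um

317.4 um


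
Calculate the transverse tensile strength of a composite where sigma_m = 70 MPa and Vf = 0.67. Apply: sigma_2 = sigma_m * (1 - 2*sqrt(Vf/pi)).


factor = 1 - 2*sqrt(0.67/pi) = 0.0764
sigma_2 = 70 * 0.0764 = 5.35 MPa

5.35 MPa


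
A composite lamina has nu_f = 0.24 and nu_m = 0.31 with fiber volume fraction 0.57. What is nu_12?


nu_12 = nu_f*Vf + nu_m*(1-Vf) = 0.24*0.57 + 0.31*0.43 = 0.2701

0.2701


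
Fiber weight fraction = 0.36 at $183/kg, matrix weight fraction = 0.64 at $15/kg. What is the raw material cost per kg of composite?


Cost = cost_f*Wf + cost_m*Wm = 183*0.36 + 15*0.64 = $75.48/kg

$75.48/kg


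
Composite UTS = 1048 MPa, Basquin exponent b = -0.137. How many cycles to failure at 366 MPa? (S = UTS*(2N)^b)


N = 0.5 * (S/UTS)^(1/b) = 0.5 * (366/1048)^(1/-0.137) = 1081.0903 cycles

1081.0903 cycles


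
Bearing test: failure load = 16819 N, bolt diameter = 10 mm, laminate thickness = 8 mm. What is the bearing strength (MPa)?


sigma_br = F/(d*h) = 16819/(10*8) = 210.2 MPa

210.2 MPa


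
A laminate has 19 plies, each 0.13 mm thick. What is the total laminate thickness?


h = n * t_ply = 19 * 0.13 = 2.47 mm

2.47 mm


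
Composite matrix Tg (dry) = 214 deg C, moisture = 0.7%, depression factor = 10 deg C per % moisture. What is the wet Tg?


Tg_wet = Tg_dry - k*moisture = 214 - 10*0.7 = 207.0 deg C

207.0 deg C


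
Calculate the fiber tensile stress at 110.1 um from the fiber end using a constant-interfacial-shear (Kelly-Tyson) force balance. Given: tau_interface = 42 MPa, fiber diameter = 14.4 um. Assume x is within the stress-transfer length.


Force balance: sigma_f * (pi*d^2/4) = tau * (pi*d) * x  ->  sigma_f = 4 * tau * x / d
sigma_f = 4 * 42 * 110.1 / 14.4 = 1284.5 MPa

1284.5 MPa


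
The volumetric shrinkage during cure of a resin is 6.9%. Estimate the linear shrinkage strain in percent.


Linear shrinkage ≈ vol_shrink/3 = 6.9/3 = 2.3%

2.3%


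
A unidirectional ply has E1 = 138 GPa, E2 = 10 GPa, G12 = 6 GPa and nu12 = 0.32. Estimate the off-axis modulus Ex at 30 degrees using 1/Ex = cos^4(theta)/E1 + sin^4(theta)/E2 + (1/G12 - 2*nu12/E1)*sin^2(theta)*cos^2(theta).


cos^4(30) = 0.5625, sin^4(30) = 0.0625, sin^2(30)*cos^2(30) = 0.1875
1/G12 - 2*nu12/E1 = 1/6 - 2*0.32/138 = 0.162029 GPa^-1
1/Ex = 0.5625/138 + 0.0625/10 + 0.162029*0.1875 = 0.0407065 GPa^-1
Ex = 24.57 GPa

24.57 GPa


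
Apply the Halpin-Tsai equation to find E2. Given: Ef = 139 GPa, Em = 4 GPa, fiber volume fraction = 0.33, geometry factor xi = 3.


eta = (Ef/Em - 1)/(Ef/Em + xi) = (34.75 - 1)/(34.75 + 3) = 0.894
E2 = Em*(1+xi*eta*Vf)/(1-eta*Vf) = 10.7 GPa

10.7 GPa


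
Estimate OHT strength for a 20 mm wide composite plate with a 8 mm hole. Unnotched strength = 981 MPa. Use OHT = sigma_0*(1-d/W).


OHT = sigma_0*(1-d/W) = 981*(1-8/20) = 588.6 MPa

588.6 MPa


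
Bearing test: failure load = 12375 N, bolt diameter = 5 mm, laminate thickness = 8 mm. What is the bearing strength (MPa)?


sigma_br = F/(d*h) = 12375/(5*8) = 309.4 MPa

309.4 MPa


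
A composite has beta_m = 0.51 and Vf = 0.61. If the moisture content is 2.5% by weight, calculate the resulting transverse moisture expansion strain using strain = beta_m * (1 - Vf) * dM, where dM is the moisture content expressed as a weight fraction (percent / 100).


dM = 2.5/100 = 0.025
strain = beta_m * (1-Vf) * dM = 0.51 * 0.39 * 0.025 = 0.0049725

0.0049725


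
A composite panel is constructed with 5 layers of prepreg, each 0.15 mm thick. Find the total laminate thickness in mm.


h = n * t_ply = 5 * 0.15 = 0.75 mm

0.75 mm


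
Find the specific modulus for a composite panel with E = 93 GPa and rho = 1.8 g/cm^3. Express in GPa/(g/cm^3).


Specific stiffness = E/rho = 93/1.8 = 51.7 GPa/(g/cm^3)

51.7 GPa/(g/cm^3)


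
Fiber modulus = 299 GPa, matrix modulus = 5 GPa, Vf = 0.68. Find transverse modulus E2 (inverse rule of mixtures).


1/E2 = Vf/Ef + (1-Vf)/Em = 0.68/299 + 0.32/5
E2 = 15.09 GPa

15.09 GPa


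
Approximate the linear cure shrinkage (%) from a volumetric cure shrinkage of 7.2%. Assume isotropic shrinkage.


Linear shrinkage ≈ vol_shrink/3 = 7.2/3 = 2.4%

2.4%


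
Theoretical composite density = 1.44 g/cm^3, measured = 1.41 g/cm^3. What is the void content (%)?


Void% = (rho_theo - rho_actual)/rho_theo * 100 = (1.44 - 1.41)/1.44 * 100 = 2.08%

2.08%


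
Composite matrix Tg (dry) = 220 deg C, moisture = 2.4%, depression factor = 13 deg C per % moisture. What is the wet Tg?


Tg_wet = Tg_dry - k*moisture = 220 - 13*2.4 = 188.8 deg C

188.8 deg C


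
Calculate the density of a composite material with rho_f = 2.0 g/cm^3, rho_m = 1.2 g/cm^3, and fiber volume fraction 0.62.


rho_c = rho_f*Vf + rho_m*(1-Vf) = 2.0*0.62 + 1.2*0.38 = 1.696 g/cm^3

1.696 g/cm^3


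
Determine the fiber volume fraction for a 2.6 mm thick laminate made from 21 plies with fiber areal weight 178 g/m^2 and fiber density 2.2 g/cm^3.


Vf = n * FAW / (rho_f * h * 1000) = 21 * 178 / (2.2 * 2.6 * 1000) = 0.6535

0.6535


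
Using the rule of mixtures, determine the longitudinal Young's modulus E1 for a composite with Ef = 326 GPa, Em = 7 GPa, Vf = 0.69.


E1 = Ef*Vf + Em*(1-Vf) = 326*0.69 + 7*0.31 = 227.11 GPa

227.11 GPa


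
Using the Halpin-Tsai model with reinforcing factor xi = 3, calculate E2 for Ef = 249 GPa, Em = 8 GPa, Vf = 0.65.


eta = (Ef/Em - 1)/(Ef/Em + xi) = (31.125 - 1)/(31.125 + 3) = 0.8828
E2 = Em*(1+xi*eta*Vf)/(1-eta*Vf) = 51.08 GPa

51.08 GPa


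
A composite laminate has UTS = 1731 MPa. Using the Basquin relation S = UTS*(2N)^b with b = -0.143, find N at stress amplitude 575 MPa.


N = 0.5 * (S/UTS)^(1/b) = 0.5 * (575/1731)^(1/-0.143) = 1111.8021 cycles

1111.8021 cycles


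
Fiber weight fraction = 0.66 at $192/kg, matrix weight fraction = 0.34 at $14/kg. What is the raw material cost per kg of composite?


Cost = cost_f*Wf + cost_m*Wm = 192*0.66 + 14*0.34 = $131.48/kg

$131.48/kg


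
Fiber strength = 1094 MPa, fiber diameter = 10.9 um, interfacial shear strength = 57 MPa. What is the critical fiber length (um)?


Lc = sigma_f * d / (2 * tau_i) = 1094 * 10.9 / (2 * 57) = 104.6 um

104.6 um


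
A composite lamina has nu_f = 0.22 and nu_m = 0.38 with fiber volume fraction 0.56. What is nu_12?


nu_12 = nu_f*Vf + nu_m*(1-Vf) = 0.22*0.56 + 0.38*0.44 = 0.2904

0.2904


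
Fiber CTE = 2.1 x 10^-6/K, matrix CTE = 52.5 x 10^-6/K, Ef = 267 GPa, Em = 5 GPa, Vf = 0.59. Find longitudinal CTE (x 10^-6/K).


E1 = Ef*Vf + Em*(1-Vf) = 159.58
alpha_1 = (alpha_f*Ef*Vf + alpha_m*Em*(1-Vf))/E1 = 2.75 x 10^-6/K

2.75 x 10^-6/K


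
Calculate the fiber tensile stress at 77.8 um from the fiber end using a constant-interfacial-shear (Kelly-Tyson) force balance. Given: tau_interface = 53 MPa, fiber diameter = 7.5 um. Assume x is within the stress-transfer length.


Force balance: sigma_f * (pi*d^2/4) = tau * (pi*d) * x  ->  sigma_f = 4 * tau * x / d
sigma_f = 4 * 53 * 77.8 / 7.5 = 2199.1 MPa

2199.1 MPa


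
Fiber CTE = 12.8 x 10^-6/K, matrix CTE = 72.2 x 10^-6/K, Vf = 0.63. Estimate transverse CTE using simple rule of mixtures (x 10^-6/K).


alpha_2 = alpha_f*Vf + alpha_m*(1-Vf) = 12.8*0.63 + 72.2*0.37 = 34.8 x 10^-6/K

34.8 x 10^-6/K


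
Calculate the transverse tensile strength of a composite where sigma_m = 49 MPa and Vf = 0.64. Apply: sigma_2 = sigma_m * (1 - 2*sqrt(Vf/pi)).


factor = 1 - 2*sqrt(0.64/pi) = 0.0973
sigma_2 = 49 * 0.0973 = 4.77 MPa

4.77 MPa


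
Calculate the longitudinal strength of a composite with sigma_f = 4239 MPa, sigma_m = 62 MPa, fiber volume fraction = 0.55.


sigma_1 = sigma_f*Vf + sigma_m*(1-Vf) = 4239*0.55 + 62*0.45 = 2359.4 MPa

2359.4 MPa


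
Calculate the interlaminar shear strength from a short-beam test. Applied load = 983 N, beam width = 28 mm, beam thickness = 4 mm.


ILSS = 3F/(4bh) = 3*983/(4*28*4) = 6.58 MPa

6.58 MPa


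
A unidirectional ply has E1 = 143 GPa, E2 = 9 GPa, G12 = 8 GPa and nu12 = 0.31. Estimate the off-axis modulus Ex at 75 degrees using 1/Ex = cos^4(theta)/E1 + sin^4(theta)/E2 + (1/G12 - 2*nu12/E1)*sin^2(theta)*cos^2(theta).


cos^4(75) = 0.004487, sin^4(75) = 0.870513, sin^2(75)*cos^2(75) = 0.0625
1/G12 - 2*nu12/E1 = 1/8 - 2*0.31/143 = 0.120664 GPa^-1
1/Ex = 0.004487/143 + 0.870513/9 + 0.120664*0.0625 = 0.1042965 GPa^-1
Ex = 9.59 GPa

9.59 GPa


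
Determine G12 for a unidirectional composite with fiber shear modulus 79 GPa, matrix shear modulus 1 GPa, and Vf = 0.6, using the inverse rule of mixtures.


1/G12 = Vf/Gf + (1-Vf)/Gm = 0.6/79 + 0.4/1
G12 = 2.45 GPa

2.45 GPa


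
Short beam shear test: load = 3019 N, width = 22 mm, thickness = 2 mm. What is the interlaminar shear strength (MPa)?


ILSS = 3F/(4bh) = 3*3019/(4*22*2) = 51.46 MPa

51.46 MPa


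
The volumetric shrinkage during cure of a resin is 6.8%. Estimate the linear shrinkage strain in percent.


Linear shrinkage ≈ vol_shrink/3 = 6.8/3 = 2.267%

2.267%


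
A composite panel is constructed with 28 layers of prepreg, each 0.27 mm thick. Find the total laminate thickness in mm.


h = n * t_ply = 28 * 0.27 = 7.56 mm

7.56 mm


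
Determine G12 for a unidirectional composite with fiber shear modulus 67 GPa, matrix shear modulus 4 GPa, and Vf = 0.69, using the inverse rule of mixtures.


1/G12 = Vf/Gf + (1-Vf)/Gm = 0.69/67 + 0.31/4
G12 = 11.39 GPa

11.39 GPa


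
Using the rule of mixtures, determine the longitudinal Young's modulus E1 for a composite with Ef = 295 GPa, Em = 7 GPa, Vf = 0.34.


E1 = Ef*Vf + Em*(1-Vf) = 295*0.34 + 7*0.66 = 104.92 GPa

104.92 GPa


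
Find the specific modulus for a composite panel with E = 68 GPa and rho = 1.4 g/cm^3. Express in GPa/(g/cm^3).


Specific stiffness = E/rho = 68/1.4 = 48.6 GPa/(g/cm^3)

48.6 GPa/(g/cm^3)


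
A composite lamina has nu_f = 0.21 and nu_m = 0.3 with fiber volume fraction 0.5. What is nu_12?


nu_12 = nu_f*Vf + nu_m*(1-Vf) = 0.21*0.5 + 0.3*0.5 = 0.255

0.255


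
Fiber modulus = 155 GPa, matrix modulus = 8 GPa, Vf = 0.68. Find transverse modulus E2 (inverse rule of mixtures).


1/E2 = Vf/Ef + (1-Vf)/Em = 0.68/155 + 0.32/8
E2 = 22.53 GPa

22.53 GPa


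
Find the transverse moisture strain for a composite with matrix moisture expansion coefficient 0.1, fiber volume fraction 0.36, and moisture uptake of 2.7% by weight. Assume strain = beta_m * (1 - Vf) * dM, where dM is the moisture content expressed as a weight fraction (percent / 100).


dM = 2.7/100 = 0.027
strain = beta_m * (1-Vf) * dM = 0.1 * 0.64 * 0.027 = 0.001728

0.001728


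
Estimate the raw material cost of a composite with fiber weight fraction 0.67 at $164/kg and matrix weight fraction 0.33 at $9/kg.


Cost = cost_f*Wf + cost_m*Wm = 164*0.67 + 9*0.33 = $112.85/kg

$112.85/kg


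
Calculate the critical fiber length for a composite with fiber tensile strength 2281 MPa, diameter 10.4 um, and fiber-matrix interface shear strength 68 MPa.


Lc = sigma_f * d / (2 * tau_i) = 2281 * 10.4 / (2 * 68) = 174.4 um

174.4 um


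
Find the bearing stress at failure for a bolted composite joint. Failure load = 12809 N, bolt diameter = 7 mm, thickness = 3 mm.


sigma_br = F/(d*h) = 12809/(7*3) = 610.0 MPa

610.0 MPa


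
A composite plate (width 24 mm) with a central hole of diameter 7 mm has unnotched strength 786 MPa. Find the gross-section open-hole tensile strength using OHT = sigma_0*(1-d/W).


OHT = sigma_0*(1-d/W) = 786*(1-7/24) = 556.8 MPa

556.8 MPa


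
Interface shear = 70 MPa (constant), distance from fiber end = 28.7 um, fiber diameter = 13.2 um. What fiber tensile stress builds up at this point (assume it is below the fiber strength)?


Force balance: sigma_f * (pi*d^2/4) = tau * (pi*d) * x  ->  sigma_f = 4 * tau * x / d
sigma_f = 4 * 70 * 28.7 / 13.2 = 608.8 MPa

608.8 MPa


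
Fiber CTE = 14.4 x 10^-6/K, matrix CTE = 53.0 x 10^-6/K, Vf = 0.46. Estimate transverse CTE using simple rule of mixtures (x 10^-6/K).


alpha_2 = alpha_f*Vf + alpha_m*(1-Vf) = 14.4*0.46 + 53.0*0.54 = 35.2 x 10^-6/K

35.2 x 10^-6/K


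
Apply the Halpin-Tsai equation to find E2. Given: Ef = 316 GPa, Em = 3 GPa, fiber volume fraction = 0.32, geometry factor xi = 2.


eta = (Ef/Em - 1)/(Ef/Em + xi) = (105.3333 - 1)/(105.3333 + 2) = 0.972
E2 = Em*(1+xi*eta*Vf)/(1-eta*Vf) = 7.06 GPa

7.06 GPa


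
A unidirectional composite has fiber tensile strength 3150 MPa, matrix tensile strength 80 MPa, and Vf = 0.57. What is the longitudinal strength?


sigma_1 = sigma_f*Vf + sigma_m*(1-Vf) = 3150*0.57 + 80*0.43 = 1829.9 MPa

1829.9 MPa


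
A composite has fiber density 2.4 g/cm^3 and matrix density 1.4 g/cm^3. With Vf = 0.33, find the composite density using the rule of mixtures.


rho_c = rho_f*Vf + rho_m*(1-Vf) = 2.4*0.33 + 1.4*0.67 = 1.73 g/cm^3

1.73 g/cm^3


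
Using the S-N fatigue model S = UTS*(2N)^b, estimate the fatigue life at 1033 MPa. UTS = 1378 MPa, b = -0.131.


N = 0.5 * (S/UTS)^(1/b) = 0.5 * (1033/1378)^(1/-0.131) = 4.5113 cycles

4.5113 cycles


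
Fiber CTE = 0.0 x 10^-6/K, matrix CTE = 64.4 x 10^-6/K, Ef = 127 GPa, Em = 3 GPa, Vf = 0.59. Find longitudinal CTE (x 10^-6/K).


E1 = Ef*Vf + Em*(1-Vf) = 76.16
alpha_1 = (alpha_f*Ef*Vf + alpha_m*Em*(1-Vf))/E1 = 1.04 x 10^-6/K

1.04 x 10^-6/K


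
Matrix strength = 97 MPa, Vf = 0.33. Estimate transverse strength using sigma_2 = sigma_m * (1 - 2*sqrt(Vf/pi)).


factor = 1 - 2*sqrt(0.33/pi) = 0.3518
sigma_2 = 97 * 0.3518 = 34.12 MPa

34.12 MPa


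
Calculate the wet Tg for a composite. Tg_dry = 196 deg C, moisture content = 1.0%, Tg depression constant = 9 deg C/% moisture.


Tg_wet = Tg_dry - k*moisture = 196 - 9*1.0 = 187.0 deg C

187.0 deg C


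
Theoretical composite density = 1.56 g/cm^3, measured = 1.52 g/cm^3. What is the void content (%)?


Void% = (rho_theo - rho_actual)/rho_theo * 100 = (1.56 - 1.52)/1.56 * 100 = 2.56%

2.56%


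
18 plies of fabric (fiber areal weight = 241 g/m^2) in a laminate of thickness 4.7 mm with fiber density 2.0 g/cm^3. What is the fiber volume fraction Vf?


Vf = n * FAW / (rho_f * h * 1000) = 18 * 241 / (2.0 * 4.7 * 1000) = 0.4615

0.4615


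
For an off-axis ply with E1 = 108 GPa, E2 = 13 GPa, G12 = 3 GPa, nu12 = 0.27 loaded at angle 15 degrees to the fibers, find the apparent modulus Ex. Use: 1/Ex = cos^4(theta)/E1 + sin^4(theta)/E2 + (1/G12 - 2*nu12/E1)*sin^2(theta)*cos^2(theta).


cos^4(15) = 0.870513, sin^4(15) = 0.004487, sin^2(15)*cos^2(15) = 0.0625
1/G12 - 2*nu12/E1 = 1/3 - 2*0.27/108 = 0.328333 GPa^-1
1/Ex = 0.870513/108 + 0.004487/13 + 0.328333*0.0625 = 0.0289263 GPa^-1
Ex = 34.57 GPa

34.57 GPa


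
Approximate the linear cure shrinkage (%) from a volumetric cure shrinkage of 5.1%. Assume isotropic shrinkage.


Linear shrinkage ≈ vol_shrink/3 = 5.1/3 = 1.7%

1.7%


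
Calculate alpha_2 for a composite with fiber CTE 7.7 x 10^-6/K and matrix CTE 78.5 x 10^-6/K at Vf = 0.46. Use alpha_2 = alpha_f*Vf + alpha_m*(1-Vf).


alpha_2 = alpha_f*Vf + alpha_m*(1-Vf) = 7.7*0.46 + 78.5*0.54 = 45.9 x 10^-6/K

45.9 x 10^-6/K


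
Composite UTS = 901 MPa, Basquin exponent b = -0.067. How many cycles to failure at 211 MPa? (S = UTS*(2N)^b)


N = 0.5 * (S/UTS)^(1/b) = 0.5 * (211/901)^(1/-0.067) = 1.2840e+09 cycles

1.2840e+09 cycles


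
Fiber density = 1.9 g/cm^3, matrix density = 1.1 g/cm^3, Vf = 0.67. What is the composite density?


rho_c = rho_f*Vf + rho_m*(1-Vf) = 1.9*0.67 + 1.1*0.33 = 1.636 g/cm^3

1.636 g/cm^3


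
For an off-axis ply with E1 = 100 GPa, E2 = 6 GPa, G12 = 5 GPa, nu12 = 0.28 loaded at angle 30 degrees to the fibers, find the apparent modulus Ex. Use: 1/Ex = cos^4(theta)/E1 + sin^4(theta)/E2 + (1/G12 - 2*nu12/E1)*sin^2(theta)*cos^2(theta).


cos^4(30) = 0.5625, sin^4(30) = 0.0625, sin^2(30)*cos^2(30) = 0.1875
1/G12 - 2*nu12/E1 = 1/5 - 2*0.28/100 = 0.1944 GPa^-1
1/Ex = 0.5625/100 + 0.0625/6 + 0.1944*0.1875 = 0.0524917 GPa^-1
Ex = 19.05 GPa

19.05 GPa


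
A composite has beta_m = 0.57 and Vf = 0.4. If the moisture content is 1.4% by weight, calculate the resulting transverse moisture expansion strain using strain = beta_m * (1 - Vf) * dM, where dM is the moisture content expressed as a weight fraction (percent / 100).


dM = 1.4/100 = 0.014
strain = beta_m * (1-Vf) * dM = 0.57 * 0.6 * 0.014 = 0.004788

0.004788


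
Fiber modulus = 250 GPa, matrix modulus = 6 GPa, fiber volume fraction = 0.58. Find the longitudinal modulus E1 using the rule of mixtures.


E1 = Ef*Vf + Em*(1-Vf) = 250*0.58 + 6*0.42 = 147.52 GPa

147.52 GPa


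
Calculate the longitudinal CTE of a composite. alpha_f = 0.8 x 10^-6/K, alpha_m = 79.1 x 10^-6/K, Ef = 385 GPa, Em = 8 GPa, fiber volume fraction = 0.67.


E1 = Ef*Vf + Em*(1-Vf) = 260.59
alpha_1 = (alpha_f*Ef*Vf + alpha_m*Em*(1-Vf))/E1 = 1.59 x 10^-6/K

1.59 x 10^-6/K


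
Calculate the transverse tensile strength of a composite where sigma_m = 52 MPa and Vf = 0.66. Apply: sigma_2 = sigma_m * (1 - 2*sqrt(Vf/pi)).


factor = 1 - 2*sqrt(0.66/pi) = 0.0833
sigma_2 = 52 * 0.0833 = 4.33 MPa

4.33 MPa


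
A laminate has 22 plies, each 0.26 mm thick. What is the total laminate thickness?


h = n * t_ply = 22 * 0.26 = 5.72 mm

5.72 mm


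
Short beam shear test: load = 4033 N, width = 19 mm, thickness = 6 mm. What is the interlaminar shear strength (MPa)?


ILSS = 3F/(4bh) = 3*4033/(4*19*6) = 26.53 MPa

26.53 MPa


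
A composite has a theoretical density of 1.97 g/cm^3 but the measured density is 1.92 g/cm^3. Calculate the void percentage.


Void% = (rho_theo - rho_actual)/rho_theo * 100 = (1.97 - 1.92)/1.97 * 100 = 2.54%

2.54%


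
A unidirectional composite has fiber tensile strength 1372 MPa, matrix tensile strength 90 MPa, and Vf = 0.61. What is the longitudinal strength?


sigma_1 = sigma_f*Vf + sigma_m*(1-Vf) = 1372*0.61 + 90*0.39 = 872.0 MPa

872.0 MPa


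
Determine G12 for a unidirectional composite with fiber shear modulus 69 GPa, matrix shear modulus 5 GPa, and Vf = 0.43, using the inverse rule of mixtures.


1/G12 = Vf/Gf + (1-Vf)/Gm = 0.43/69 + 0.57/5
G12 = 8.32 GPa

8.32 GPa


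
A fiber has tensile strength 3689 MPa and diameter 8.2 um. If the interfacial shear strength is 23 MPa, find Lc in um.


Lc = sigma_f * d / (2 * tau_i) = 3689 * 8.2 / (2 * 23) = 657.6 um

657.6 um


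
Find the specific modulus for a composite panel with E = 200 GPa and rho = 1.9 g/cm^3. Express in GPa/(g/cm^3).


Specific stiffness = E/rho = 200/1.9 = 105.3 GPa/(g/cm^3)

105.3 GPa/(g/cm^3)


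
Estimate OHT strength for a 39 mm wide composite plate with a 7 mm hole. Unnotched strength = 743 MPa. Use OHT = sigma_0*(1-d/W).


OHT = sigma_0*(1-d/W) = 743*(1-7/39) = 609.6 MPa

609.6 MPa


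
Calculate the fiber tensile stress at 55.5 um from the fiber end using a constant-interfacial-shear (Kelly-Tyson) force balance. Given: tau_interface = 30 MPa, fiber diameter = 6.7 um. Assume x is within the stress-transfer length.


Force balance: sigma_f * (pi*d^2/4) = tau * (pi*d) * x  ->  sigma_f = 4 * tau * x / d
sigma_f = 4 * 30 * 55.5 / 6.7 = 994.0 MPa

994.0 MPa


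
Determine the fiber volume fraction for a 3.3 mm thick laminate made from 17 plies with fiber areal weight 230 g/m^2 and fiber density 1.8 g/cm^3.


Vf = n * FAW / (rho_f * h * 1000) = 17 * 230 / (1.8 * 3.3 * 1000) = 0.6582

0.6582


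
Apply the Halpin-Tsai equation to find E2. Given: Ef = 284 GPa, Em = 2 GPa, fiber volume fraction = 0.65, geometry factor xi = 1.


eta = (Ef/Em - 1)/(Ef/Em + xi) = (142.0 - 1)/(142.0 + 1) = 0.986
E2 = Em*(1+xi*eta*Vf)/(1-eta*Vf) = 9.14 GPa

9.14 GPa


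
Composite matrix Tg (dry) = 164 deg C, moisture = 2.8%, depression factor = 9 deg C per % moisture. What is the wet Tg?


Tg_wet = Tg_dry - k*moisture = 164 - 9*2.8 = 138.8 deg C

138.8 deg C


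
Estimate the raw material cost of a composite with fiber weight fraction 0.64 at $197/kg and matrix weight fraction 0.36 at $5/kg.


Cost = cost_f*Wf + cost_m*Wm = 197*0.64 + 5*0.36 = $127.88/kg

$127.88/kg


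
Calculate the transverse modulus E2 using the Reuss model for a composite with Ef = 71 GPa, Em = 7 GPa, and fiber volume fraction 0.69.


1/E2 = Vf/Ef + (1-Vf)/Em = 0.69/71 + 0.31/7
E2 = 18.52 GPa

18.52 GPa


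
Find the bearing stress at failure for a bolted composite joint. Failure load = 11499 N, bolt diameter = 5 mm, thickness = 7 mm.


sigma_br = F/(d*h) = 11499/(5*7) = 328.5 MPa

328.5 MPa


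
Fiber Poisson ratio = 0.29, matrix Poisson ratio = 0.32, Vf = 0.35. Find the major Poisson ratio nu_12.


nu_12 = nu_f*Vf + nu_m*(1-Vf) = 0.29*0.35 + 0.32*0.65 = 0.3095

0.3095


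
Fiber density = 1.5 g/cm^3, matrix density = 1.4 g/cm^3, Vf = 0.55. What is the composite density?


rho_c = rho_f*Vf + rho_m*(1-Vf) = 1.5*0.55 + 1.4*0.45 = 1.455 g/cm^3

1.455 g/cm^3


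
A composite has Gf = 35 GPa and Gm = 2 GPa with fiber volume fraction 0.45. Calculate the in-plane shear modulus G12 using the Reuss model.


1/G12 = Vf/Gf + (1-Vf)/Gm = 0.45/35 + 0.55/2
G12 = 3.47 GPa

3.47 GPa


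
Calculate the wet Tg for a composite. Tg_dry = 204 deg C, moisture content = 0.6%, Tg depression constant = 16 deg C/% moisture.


Tg_wet = Tg_dry - k*moisture = 204 - 16*0.6 = 194.4 deg C

194.4 deg C


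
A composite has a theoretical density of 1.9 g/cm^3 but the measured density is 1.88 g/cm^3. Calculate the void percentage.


Void% = (rho_theo - rho_actual)/rho_theo * 100 = (1.9 - 1.88)/1.9 * 100 = 1.05%

1.05%


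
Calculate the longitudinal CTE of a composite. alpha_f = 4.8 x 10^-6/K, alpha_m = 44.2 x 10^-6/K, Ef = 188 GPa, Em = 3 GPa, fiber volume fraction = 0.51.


E1 = Ef*Vf + Em*(1-Vf) = 97.35
alpha_1 = (alpha_f*Ef*Vf + alpha_m*Em*(1-Vf))/E1 = 5.39 x 10^-6/K

5.39 x 10^-6/K


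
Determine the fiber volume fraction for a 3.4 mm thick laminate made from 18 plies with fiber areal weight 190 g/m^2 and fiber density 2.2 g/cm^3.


Vf = n * FAW / (rho_f * h * 1000) = 18 * 190 / (2.2 * 3.4 * 1000) = 0.4572

0.4572


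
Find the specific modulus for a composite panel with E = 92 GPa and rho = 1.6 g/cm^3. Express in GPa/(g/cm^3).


Specific stiffness = E/rho = 92/1.6 = 57.5 GPa/(g/cm^3)

57.5 GPa/(g/cm^3)


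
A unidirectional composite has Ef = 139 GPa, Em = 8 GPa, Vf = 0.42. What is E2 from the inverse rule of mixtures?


1/E2 = Vf/Ef + (1-Vf)/Em = 0.42/139 + 0.58/8
E2 = 13.24 GPa

13.24 GPa


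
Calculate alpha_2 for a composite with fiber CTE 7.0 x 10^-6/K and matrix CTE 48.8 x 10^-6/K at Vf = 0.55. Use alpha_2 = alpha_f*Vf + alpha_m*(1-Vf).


alpha_2 = alpha_f*Vf + alpha_m*(1-Vf) = 7.0*0.55 + 48.8*0.45 = 25.8 x 10^-6/K

25.8 x 10^-6/K


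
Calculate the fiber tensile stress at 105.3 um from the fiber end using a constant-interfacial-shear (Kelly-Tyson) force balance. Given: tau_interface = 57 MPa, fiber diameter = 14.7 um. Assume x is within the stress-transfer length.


Force balance: sigma_f * (pi*d^2/4) = tau * (pi*d) * x  ->  sigma_f = 4 * tau * x / d
sigma_f = 4 * 57 * 105.3 / 14.7 = 1633.2 MPa

1633.2 MPa


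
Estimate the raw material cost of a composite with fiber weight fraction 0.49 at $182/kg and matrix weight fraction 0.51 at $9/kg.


Cost = cost_f*Wf + cost_m*Wm = 182*0.49 + 9*0.51 = $93.77/kg

$93.77/kg


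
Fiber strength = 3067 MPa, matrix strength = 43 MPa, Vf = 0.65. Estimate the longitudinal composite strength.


sigma_1 = sigma_f*Vf + sigma_m*(1-Vf) = 3067*0.65 + 43*0.35 = 2008.6 MPa

2008.6 MPa


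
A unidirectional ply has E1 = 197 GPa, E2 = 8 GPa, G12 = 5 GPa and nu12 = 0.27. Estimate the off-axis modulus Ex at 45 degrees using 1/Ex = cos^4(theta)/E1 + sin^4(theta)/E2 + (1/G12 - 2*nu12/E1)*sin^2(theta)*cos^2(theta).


cos^4(45) = 0.25, sin^4(45) = 0.25, sin^2(45)*cos^2(45) = 0.25
1/G12 - 2*nu12/E1 = 1/5 - 2*0.27/197 = 0.197259 GPa^-1
1/Ex = 0.25/197 + 0.25/8 + 0.197259*0.25 = 0.0818338 GPa^-1
Ex = 12.22 GPa

12.22 GPa


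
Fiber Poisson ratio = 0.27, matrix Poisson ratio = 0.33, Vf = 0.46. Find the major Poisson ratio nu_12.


nu_12 = nu_f*Vf + nu_m*(1-Vf) = 0.27*0.46 + 0.33*0.54 = 0.3024

0.3024


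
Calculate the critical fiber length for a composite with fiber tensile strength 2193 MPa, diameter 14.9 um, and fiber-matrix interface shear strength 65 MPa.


Lc = sigma_f * d / (2 * tau_i) = 2193 * 14.9 / (2 * 65) = 251.4 um

251.4 um


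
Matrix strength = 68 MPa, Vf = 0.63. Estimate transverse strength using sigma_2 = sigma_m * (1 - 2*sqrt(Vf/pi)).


factor = 1 - 2*sqrt(0.63/pi) = 0.1044
sigma_2 = 68 * 0.1044 = 7.1 MPa

7.1 MPa


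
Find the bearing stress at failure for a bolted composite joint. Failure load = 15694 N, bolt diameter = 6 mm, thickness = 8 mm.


sigma_br = F/(d*h) = 15694/(6*8) = 327.0 MPa

327.0 MPa


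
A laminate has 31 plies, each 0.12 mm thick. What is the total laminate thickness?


h = n * t_ply = 31 * 0.12 = 3.72 mm

3.72 mm


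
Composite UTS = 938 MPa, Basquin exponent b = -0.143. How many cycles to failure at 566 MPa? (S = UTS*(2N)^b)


N = 0.5 * (S/UTS)^(1/b) = 0.5 * (566/938)^(1/-0.143) = 17.1057 cycles

17.1057 cycles


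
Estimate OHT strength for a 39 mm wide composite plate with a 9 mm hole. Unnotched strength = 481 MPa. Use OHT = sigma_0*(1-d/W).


OHT = sigma_0*(1-d/W) = 481*(1-9/39) = 370.0 MPa

370.0 MPa


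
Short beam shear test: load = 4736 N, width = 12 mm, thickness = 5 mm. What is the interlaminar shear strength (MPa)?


ILSS = 3F/(4bh) = 3*4736/(4*12*5) = 59.2 MPa

59.2 MPa


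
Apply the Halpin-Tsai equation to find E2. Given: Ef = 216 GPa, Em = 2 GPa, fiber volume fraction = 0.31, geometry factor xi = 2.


eta = (Ef/Em - 1)/(Ef/Em + xi) = (108.0 - 1)/(108.0 + 2) = 0.9727
E2 = Em*(1+xi*eta*Vf)/(1-eta*Vf) = 4.59 GPa

4.59 GPa


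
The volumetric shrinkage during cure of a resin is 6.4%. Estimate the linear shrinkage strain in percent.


Linear shrinkage ≈ vol_shrink/3 = 6.4/3 = 2.133%

2.133%


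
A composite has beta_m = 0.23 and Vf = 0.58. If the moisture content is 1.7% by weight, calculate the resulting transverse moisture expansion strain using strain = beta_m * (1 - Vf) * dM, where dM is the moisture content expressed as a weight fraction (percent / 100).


dM = 1.7/100 = 0.017
strain = beta_m * (1-Vf) * dM = 0.23 * 0.42 * 0.017 = 0.0016422

0.0016422


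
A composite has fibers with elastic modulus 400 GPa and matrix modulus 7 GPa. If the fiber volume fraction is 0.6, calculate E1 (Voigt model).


E1 = Ef*Vf + Em*(1-Vf) = 400*0.6 + 7*0.4 = 242.8 GPa

242.8 GPa


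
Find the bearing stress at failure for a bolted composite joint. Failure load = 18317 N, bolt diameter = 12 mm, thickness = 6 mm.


sigma_br = F/(d*h) = 18317/(12*6) = 254.4 MPa

254.4 MPa


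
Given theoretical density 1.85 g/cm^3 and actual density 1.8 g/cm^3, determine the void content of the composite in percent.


Void% = (rho_theo - rho_actual)/rho_theo * 100 = (1.85 - 1.8)/1.85 * 100 = 2.7%

2.7%


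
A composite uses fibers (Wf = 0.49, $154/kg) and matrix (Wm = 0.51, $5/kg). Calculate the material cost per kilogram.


Cost = cost_f*Wf + cost_m*Wm = 154*0.49 + 5*0.51 = $78.01/kg

$78.01/kg


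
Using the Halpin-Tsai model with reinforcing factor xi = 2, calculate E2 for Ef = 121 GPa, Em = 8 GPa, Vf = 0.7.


eta = (Ef/Em - 1)/(Ef/Em + xi) = (15.125 - 1)/(15.125 + 2) = 0.8248
E2 = Em*(1+xi*eta*Vf)/(1-eta*Vf) = 40.79 GPa

40.79 GPa


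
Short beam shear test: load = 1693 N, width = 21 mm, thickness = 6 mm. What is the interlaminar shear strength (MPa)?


ILSS = 3F/(4bh) = 3*1693/(4*21*6) = 10.08 MPa

10.08 MPa


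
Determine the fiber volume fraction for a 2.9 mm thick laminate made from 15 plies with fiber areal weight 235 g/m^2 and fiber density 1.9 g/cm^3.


Vf = n * FAW / (rho_f * h * 1000) = 15 * 235 / (1.9 * 2.9 * 1000) = 0.6397

0.6397


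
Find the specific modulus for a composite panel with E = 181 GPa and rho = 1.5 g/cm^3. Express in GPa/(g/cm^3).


Specific stiffness = E/rho = 181/1.5 = 120.7 GPa/(g/cm^3)

120.7 GPa/(g/cm^3)


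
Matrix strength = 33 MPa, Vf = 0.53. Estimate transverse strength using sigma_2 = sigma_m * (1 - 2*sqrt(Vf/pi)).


factor = 1 - 2*sqrt(0.53/pi) = 0.1785
sigma_2 = 33 * 0.1785 = 5.89 MPa

5.89 MPa


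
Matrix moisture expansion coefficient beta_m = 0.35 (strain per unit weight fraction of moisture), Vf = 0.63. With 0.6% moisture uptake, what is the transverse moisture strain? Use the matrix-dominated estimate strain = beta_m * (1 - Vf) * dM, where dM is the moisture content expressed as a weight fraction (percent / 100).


dM = 0.6/100 = 0.006
strain = beta_m * (1-Vf) * dM = 0.35 * 0.37 * 0.006 = 0.000777

0.000777


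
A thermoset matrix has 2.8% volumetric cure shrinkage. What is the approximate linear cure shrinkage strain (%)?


Linear shrinkage ≈ vol_shrink/3 = 2.8/3 = 0.933%

0.933%


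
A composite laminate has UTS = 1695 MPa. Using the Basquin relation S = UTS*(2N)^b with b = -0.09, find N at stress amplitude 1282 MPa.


N = 0.5 * (S/UTS)^(1/b) = 0.5 * (1282/1695)^(1/-0.09) = 11.1313 cycles

11.1313 cycles


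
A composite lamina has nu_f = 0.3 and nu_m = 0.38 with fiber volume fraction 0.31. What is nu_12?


nu_12 = nu_f*Vf + nu_m*(1-Vf) = 0.3*0.31 + 0.38*0.69 = 0.3552

0.3552


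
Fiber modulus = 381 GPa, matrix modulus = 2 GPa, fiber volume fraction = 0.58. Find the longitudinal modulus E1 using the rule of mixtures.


E1 = Ef*Vf + Em*(1-Vf) = 381*0.58 + 2*0.42 = 221.82 GPa

221.82 GPa


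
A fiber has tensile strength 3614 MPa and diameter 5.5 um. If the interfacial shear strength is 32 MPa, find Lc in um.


Lc = sigma_f * d / (2 * tau_i) = 3614 * 5.5 / (2 * 32) = 310.6 um

310.6 um


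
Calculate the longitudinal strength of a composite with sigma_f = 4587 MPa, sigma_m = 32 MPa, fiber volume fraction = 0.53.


sigma_1 = sigma_f*Vf + sigma_m*(1-Vf) = 4587*0.53 + 32*0.47 = 2446.2 MPa

2446.2 MPa


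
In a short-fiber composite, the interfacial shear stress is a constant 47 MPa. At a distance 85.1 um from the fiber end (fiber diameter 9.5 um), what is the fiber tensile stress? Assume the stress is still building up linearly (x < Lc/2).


Force balance: sigma_f * (pi*d^2/4) = tau * (pi*d) * x  ->  sigma_f = 4 * tau * x / d
sigma_f = 4 * 47 * 85.1 / 9.5 = 1684.1 MPa

1684.1 MPa


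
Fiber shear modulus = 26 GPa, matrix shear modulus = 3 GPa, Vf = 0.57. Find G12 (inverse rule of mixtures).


1/G12 = Vf/Gf + (1-Vf)/Gm = 0.57/26 + 0.43/3
G12 = 6.05 GPa

6.05 GPa


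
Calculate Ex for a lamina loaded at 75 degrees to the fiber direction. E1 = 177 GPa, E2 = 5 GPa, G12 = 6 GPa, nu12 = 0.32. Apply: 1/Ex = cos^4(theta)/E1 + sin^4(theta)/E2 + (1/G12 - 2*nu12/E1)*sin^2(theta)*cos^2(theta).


cos^4(75) = 0.004487, sin^4(75) = 0.870513, sin^2(75)*cos^2(75) = 0.0625
1/G12 - 2*nu12/E1 = 1/6 - 2*0.32/177 = 0.163051 GPa^-1
1/Ex = 0.004487/177 + 0.870513/5 + 0.163051*0.0625 = 0.1843186 GPa^-1
Ex = 5.43 GPa

5.43 GPa


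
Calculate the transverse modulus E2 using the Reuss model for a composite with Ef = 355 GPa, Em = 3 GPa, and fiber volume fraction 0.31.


1/E2 = Vf/Ef + (1-Vf)/Em = 0.31/355 + 0.69/3
E2 = 4.33 GPa

4.33 GPa


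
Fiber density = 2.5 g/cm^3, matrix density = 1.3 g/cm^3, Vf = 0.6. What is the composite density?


rho_c = rho_f*Vf + rho_m*(1-Vf) = 2.5*0.6 + 1.3*0.4 = 2.02 g/cm^3

2.02 g/cm^3


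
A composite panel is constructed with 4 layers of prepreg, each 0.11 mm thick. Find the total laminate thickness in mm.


h = n * t_ply = 4 * 0.11 = 0.44 mm

0.44 mm


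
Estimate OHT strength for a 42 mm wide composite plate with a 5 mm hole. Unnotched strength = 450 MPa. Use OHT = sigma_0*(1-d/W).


OHT = sigma_0*(1-d/W) = 450*(1-5/42) = 396.4 MPa

396.4 MPa


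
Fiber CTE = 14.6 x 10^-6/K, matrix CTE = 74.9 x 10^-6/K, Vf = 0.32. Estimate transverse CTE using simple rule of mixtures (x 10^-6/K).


alpha_2 = alpha_f*Vf + alpha_m*(1-Vf) = 14.6*0.32 + 74.9*0.68 = 55.6 x 10^-6/K

55.6 x 10^-6/K


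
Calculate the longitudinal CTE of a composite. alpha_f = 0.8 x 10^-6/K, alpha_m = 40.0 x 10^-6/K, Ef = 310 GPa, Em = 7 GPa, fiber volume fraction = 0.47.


E1 = Ef*Vf + Em*(1-Vf) = 149.41
alpha_1 = (alpha_f*Ef*Vf + alpha_m*Em*(1-Vf))/E1 = 1.77 x 10^-6/K

1.77 x 10^-6/K


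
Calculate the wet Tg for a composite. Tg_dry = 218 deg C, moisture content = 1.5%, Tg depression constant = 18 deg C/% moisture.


Tg_wet = Tg_dry - k*moisture = 218 - 18*1.5 = 191.0 deg C

191.0 deg C


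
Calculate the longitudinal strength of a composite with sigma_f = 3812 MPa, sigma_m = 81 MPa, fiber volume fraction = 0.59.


sigma_1 = sigma_f*Vf + sigma_m*(1-Vf) = 3812*0.59 + 81*0.41 = 2282.3 MPa

2282.3 MPa


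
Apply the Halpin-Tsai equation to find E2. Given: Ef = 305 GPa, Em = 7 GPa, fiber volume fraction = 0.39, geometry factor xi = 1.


eta = (Ef/Em - 1)/(Ef/Em + xi) = (43.5714 - 1)/(43.5714 + 1) = 0.9551
E2 = Em*(1+xi*eta*Vf)/(1-eta*Vf) = 15.31 GPa

15.31 GPa


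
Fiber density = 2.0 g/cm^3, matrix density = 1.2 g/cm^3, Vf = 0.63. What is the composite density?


rho_c = rho_f*Vf + rho_m*(1-Vf) = 2.0*0.63 + 1.2*0.37 = 1.704 g/cm^3

1.704 g/cm^3


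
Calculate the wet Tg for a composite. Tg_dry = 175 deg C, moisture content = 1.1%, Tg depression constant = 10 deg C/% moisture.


Tg_wet = Tg_dry - k*moisture = 175 - 10*1.1 = 164.0 deg C

164.0 deg C


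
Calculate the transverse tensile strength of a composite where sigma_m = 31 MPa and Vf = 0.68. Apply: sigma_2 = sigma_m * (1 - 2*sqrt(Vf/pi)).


factor = 1 - 2*sqrt(0.68/pi) = 0.0695
sigma_2 = 31 * 0.0695 = 2.15 MPa

2.15 MPa


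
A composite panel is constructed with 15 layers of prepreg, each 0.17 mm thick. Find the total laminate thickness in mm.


h = n * t_ply = 15 * 0.17 = 2.55 mm

2.55 mm


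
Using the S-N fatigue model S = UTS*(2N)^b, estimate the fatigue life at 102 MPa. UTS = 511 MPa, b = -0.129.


N = 0.5 * (S/UTS)^(1/b) = 0.5 * (102/511)^(1/-0.129) = 133026.1098 cycles

133026.1098 cycles


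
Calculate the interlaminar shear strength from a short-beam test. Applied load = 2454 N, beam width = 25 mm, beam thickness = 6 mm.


ILSS = 3F/(4bh) = 3*2454/(4*25*6) = 12.27 MPa

12.27 MPa


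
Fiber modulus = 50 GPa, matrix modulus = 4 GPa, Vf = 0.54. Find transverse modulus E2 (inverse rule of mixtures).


1/E2 = Vf/Ef + (1-Vf)/Em = 0.54/50 + 0.46/4
E2 = 7.95 GPa

7.95 GPa


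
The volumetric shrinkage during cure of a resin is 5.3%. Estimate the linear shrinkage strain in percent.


Linear shrinkage ≈ vol_shrink/3 = 5.3/3 = 1.767%

1.767%


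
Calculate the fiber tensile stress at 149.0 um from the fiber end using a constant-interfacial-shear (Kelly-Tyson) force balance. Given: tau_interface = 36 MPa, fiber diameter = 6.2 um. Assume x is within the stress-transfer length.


Force balance: sigma_f * (pi*d^2/4) = tau * (pi*d) * x  ->  sigma_f = 4 * tau * x / d
sigma_f = 4 * 36 * 149.0 / 6.2 = 3460.6 MPa

3460.6 MPa


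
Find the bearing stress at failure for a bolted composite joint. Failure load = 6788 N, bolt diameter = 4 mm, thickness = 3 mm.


sigma_br = F/(d*h) = 6788/(4*3) = 565.7 MPa

565.7 MPa


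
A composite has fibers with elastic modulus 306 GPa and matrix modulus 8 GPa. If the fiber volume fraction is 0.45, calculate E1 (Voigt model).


E1 = Ef*Vf + Em*(1-Vf) = 306*0.45 + 8*0.55 = 142.1 GPa

142.1 GPa


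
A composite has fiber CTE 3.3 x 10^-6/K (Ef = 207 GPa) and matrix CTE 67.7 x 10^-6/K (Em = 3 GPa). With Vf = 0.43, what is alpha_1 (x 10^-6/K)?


E1 = Ef*Vf + Em*(1-Vf) = 90.72
alpha_1 = (alpha_f*Ef*Vf + alpha_m*Em*(1-Vf))/E1 = 4.51 x 10^-6/K

4.51 x 10^-6/K


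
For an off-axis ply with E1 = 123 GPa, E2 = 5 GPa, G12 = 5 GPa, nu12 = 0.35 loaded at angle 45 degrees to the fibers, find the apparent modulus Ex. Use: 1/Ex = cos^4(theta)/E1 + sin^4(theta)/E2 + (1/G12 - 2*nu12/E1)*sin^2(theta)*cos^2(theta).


cos^4(45) = 0.25, sin^4(45) = 0.25, sin^2(45)*cos^2(45) = 0.25
1/G12 - 2*nu12/E1 = 1/5 - 2*0.35/123 = 0.194309 GPa^-1
1/Ex = 0.25/123 + 0.25/5 + 0.194309*0.25 = 0.1006098 GPa^-1
Ex = 9.94 GPa

9.94 GPa


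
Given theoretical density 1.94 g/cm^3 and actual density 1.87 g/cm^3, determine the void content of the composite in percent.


Void% = (rho_theo - rho_actual)/rho_theo * 100 = (1.94 - 1.87)/1.94 * 100 = 3.61%

3.61%


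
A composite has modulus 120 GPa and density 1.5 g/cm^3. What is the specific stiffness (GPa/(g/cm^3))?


Specific stiffness = E/rho = 120/1.5 = 80.0 GPa/(g/cm^3)

80.0 GPa/(g/cm^3)
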